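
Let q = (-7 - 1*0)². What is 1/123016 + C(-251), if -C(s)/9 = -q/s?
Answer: -54249805/30877016 ≈ -1.7570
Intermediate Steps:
q = 49 (q = (-7 + 0)² = (-7)² = 49)
C(s) = 441/s (C(s) = -(-9)*49/s = -(-441)/s = 441/s)
1/123016 + C(-251) = 1/123016 + 441/(-251) = 1/123016 + 441*(-1/251) = 1/123016 - 441/251 = -54249805/30877016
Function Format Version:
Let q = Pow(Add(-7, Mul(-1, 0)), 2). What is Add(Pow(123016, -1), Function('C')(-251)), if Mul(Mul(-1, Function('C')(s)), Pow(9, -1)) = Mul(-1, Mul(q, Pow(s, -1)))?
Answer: Rational(-54249805, 30877016) ≈ -1.7570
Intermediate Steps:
q = 49 (q = Pow(Add(-7, 0), 2) = Pow(-7, 2) = 49)
Function('C')(s) = Mul(441, Pow(s, -1)) (Function('C')(s) = Mul(-9, Mul(-1, Mul(49, Pow(s, -1)))) = Mul(-9, Mul(-49, Pow(s, -1))) = Mul(441, Pow(s, -1)))
Add(Pow(123016, -1), Function('C')(-251)) = Add(Pow(123016, -1), Mul(441, Pow(-251, -1))) = Add(Rational(1, 123016), Mul(441, Rational(-1, 251))) = Add(Rational(1, 123016), Rational(-441, 251)) = Rational(-54249805, 30877016)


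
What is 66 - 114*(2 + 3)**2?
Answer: -2784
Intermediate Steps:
66 - 114*(2 + 3)**2 = 66 - 114*5**2 = 66 - 114*25 = 66 - 2850 = -2784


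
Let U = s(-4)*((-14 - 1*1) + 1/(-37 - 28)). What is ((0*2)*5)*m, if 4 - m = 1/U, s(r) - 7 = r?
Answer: 0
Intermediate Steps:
s(r) = 7 + r
U = -2928/65 (U = (7 - 4)*((-14 - 1*1) + 1/(-37 - 28)) = 3*((-14 - 1) + 1/(-65)) = 3*(-15 - 1/65) = 3*(-976/65) = -2928/65 ≈ -45.046)
m = 11777/2928 (m = 4 - 1/(-2928/65) = 4 - 1*(-65/2928) = 4 + 65/2928 = 11777/2928 ≈ 4.0222)
((0*2)*5)*m = ((0*2)*5)*(11777/2928) = (0*5)*(11777/2928) = 0*(11777/2928) = 0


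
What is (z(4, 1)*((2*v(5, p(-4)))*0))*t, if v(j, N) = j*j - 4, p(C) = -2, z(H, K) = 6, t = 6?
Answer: 0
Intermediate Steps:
v(j, N) = -4 + j**2 (v(j, N) = j**2 - 4 = -4 + j**2)
(z(4, 1)*((2*v(5, p(-4)))*0))*t = (6*((2*(-4 + 5**2))*0))*6 = (6*((2*(-4 + 25))*0))*6 = (6*((2*21)*0))*6 = (6*(42*0))*6 = (6*0)*6 = 0*6 = 0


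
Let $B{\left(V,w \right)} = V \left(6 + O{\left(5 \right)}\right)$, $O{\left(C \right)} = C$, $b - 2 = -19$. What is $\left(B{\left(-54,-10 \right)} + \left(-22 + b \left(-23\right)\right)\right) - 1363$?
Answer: $-1588$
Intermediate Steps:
$b = -17$ ($b = 2 - 19 = -17$)
$B{\left(V,w \right)} = 11 V$ ($B{\left(V,w \right)} = V \left(6 + 5\right) = V 11 = 11 V$)
$\left(B{\left(-54,-10 \right)} + \left(-22 + b \left(-23\right)\right)\right) - 1363 = \left(11 \left(-54\right) - -369\right) - 1363 = \left(-594 + \left(-22 + 391\right)\right) - 1363 = \left(-594 + 369\right) - 1363 = -225 - 1363 = -1588$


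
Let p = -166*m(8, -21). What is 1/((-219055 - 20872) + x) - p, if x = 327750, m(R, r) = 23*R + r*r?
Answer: 9111636251/87823 ≈ 1.0375e+5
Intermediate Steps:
m(R, r) = r**2 + 23*R (m(R, r) = 23*R + r**2 = r**2 + 23*R)
p = -103750 (p = -166*((-21)**2 + 23*8) = -166*(441 + 184) = -166*625 = -103750)
1/((-219055 - 20872) + x) - p = 1/((-219055 - 20872) + 327750) - 1*(-103750) = 1/(-239927 + 327750) + 103750 = 1/87823 + 103750 = 9111636251/87823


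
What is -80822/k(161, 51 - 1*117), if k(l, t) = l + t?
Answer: -80822/95 ≈ -850.76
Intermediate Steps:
-80822/k(161, 51 - 1*117) = -80822/(161 + (51 - 1*117)) = -80822/(161 + (51 - 117)) = -80822/(161 - 66) = -80822/95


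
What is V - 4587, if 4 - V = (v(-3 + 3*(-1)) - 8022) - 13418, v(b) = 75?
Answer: 16782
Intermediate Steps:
V = 21369 (V = 4 - ((75 - 8022) - 13418) = 4 - (-7947 - 13418) = 4 - 1*(-21365) = 4 + 21365 = 21369)
V - 4587 = 21369 - 4587 = 16782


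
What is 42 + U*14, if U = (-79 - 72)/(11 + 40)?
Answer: 28/51 ≈ 0.54902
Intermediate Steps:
U = -151/51 ≈ -2.9608
42 + U*14 = 42 - 151/51*14 = 42 - 2114/51 = 28/51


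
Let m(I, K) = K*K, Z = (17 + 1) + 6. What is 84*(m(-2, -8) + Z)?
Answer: 7392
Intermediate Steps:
Z = 24 (Z = 18 + 6 = 24)
m(I, K) = K**2
84*(m(-2, -8) + Z) = 84*((-8)**2 + 24) = 84*(64 + 24) = 84*88 = 7392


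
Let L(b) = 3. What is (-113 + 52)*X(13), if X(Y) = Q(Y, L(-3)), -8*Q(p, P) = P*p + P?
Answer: 1281/4 ≈ 320.25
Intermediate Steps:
Q(p, P) = -P/8 - P*p/8 (Q(p, P) = -(P*p + P)/8 = -(P + P*p)/8 = -P/8 - P*p/8)
X(Y) = -3/8 - 3*Y/8 (X(Y) = -⅛*3*(1 + Y) = -3/8 - 3*Y/8)
(-113 + 52)*X(13) = (-113 + 52)*(-3/8 - 3/8*13) = -61*(-3/8 - 39/8) = -61*(-21/4) = 1281/4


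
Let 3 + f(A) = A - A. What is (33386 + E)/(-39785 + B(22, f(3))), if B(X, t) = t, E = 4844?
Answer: -19115/19894 ≈ -0.96084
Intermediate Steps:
f(A) = -3 (f(A) = -3 + (A - A) = -3 + 0 = -3)
(33386 + E)/(-39785 + B(22, f(3))) = (33386 + 4844)/(-39785 - 3) = 38230/(-39788) = 38230*(-1/39788) = -19115/19894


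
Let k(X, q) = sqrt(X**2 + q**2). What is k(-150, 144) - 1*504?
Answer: -504 + 6*sqrt(1201) ≈ -296.07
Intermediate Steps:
k(-150, 144) - 1*504 = sqrt((-150)**2 + 144**2) - 1*504 = sqrt(22500 + 20736) - 504 = sqrt(43236) - 504 = 6*sqrt(1201) - 504 = -504 + 6*sqrt(1201)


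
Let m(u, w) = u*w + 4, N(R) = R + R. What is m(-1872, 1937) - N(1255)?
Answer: -3628570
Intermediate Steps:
N(R) = 2*R
m(u, w) = 4 + u*w
m(-1872, 1937) - N(1255) = (4 - 1872*1937) - 2*1255 = (4 - 3626064) - 1*2510 = -3626060 - 2510 = -3628570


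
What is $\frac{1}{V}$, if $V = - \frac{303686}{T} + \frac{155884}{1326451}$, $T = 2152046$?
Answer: $- \frac{1427291784373}{33677529861} \approx -42.381$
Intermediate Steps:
$V = - \frac{33677529861}{1427291784373}$ ($V = - \frac{303686}{2152046} + \frac{155884}{1326451} = \left(-303686\right) \frac{1}{2152046} + 155884 \cdot \frac{1}{1326451} = - \frac{151843}{1076023} + \frac{155884}{1326451} = - \frac{33677529861}{1427291784373} \approx -0.023595$)
$\frac{1}{V} = \frac{1}{- \frac{33677529861}{1427291784373}} = - \frac{1427291784373}{33677529861}$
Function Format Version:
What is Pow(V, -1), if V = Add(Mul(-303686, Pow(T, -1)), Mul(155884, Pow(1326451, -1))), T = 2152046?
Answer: Rational(-1427291784373, 33677529861) ≈ -42.381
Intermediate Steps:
V = Rational(-33677529861, 1427291784373) (V = Add(Mul(-303686, Pow(2152046, -1)), Mul(155884, Pow(1326451, -1))) = Add(Mul(-303686, Rational(1, 2152046)), Mul(155884, Rational(1, 1326451))) = Add(Rational(-151843, 1076023), Rational(155884, 1326451)) = Rational(-33677529861, 1427291784373) ≈ -0.023595)
Pow(V, -1) = Pow(Rational(-33677529861, 1427291784373), -1) = Rational(-1427291784373, 33677529861)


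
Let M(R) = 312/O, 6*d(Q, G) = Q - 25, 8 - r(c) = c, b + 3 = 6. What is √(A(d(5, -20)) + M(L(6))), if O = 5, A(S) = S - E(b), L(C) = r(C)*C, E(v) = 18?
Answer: 2*√2310/15 ≈ 6.4083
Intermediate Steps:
b = 3 (b = -3 + 6 = 3)
r(c) = 8 - c
d(Q, G) = -25/6 + Q/6 (d(Q, G) = (Q - 25)/6 = (-25 + Q)/6 = -25/6 + Q/6)
L(C) = C*(8 - C) (L(C) = (8 - C)*C = C*(8 - C))
A(S) = -18 + S (A(S) = S - 1*18 = S - 18 = -18 + S)
M(R) = 312/5
√(A(d(5, -20)) + M(L(6))) = √((-18 + (-25/6 + (⅙)*5)) + 312/5) = √((-18 + (-25/6 + ⅚)) + 312/5) = √((-18 - 10/3) + 312/5) = √(-64/3 + 312/5) = √(616/15) = 2*√2310/15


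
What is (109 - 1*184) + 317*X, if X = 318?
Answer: 100731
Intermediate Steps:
(109 - 1*184) + 317*X = (109 - 1*184) + 317*318 = (109 - 184) + 100806 = -75 + 100806 = 100731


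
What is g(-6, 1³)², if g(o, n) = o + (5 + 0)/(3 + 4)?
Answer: 1369/49 ≈ 27.939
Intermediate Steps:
g(o, n) = 5/7 + o (g(o, n) = o + 5/7 = 5/7 + o)
g(-6, 1³)² = (5/7 - 6)² = (-37/7)² = 1369/49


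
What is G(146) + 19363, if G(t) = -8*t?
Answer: 18195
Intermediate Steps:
G(146) + 19363 = -8*146 + 19363 = -1168 + 19363 = 18195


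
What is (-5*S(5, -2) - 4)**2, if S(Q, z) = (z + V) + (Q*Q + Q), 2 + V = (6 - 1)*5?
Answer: 67081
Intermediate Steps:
V = 23 (V = -2 + (6 - 1)*5 = -2 + 5*5 = -2 + 25 = 23)
S(Q, z) = 23 + Q + z + Q**2 (S(Q, z) = (z + 23) + (Q*Q + Q) = (23 + z) + (Q**2 + Q) = (23 + z) + (Q + Q**2) = 23 + Q + z + Q**2)
(-5*S(5, -2) - 4)**2 = (-5*(23 + 5 - 2 + 5**2) - 4)**2 = (-5*(23 + 5 - 2 + 25) - 4)**2 = (-5*51 - 4)**2 = (-255 - 4)**2 = (-259)**2 = 67081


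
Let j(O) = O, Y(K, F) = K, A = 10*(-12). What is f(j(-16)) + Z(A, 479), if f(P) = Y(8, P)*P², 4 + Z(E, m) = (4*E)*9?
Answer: -2276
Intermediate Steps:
A = -120
Z(E, m) = -4 + 36*E (Z(E, m) = -4 + (4*E)*9 = -4 + 36*E)
f(P) = 8*P²
f(j(-16)) + Z(A, 479) = 8*(-16)² + (-4 + 36*(-120)) = 8*256 + (-4 - 4320) = 2048 - 4324 = -2276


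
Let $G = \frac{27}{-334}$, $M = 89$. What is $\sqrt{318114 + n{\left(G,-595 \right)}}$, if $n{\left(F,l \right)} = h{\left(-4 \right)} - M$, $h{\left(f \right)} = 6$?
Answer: $\sqrt{318031} \approx 563.94$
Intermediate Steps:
$G = - \frac{27}{334}$ ($G = 27 \left(- \frac{1}{334}\right) = - \frac{27}{334} \approx -0.080838$)
$n{\left(F,l \right)} = -83$ ($n{\left(F,l \right)} = 6 - 89 = -83$)
$\sqrt{318114 + n{\left(G,-595 \right)}} = \sqrt{318114 - 83} = \sqrt{318031}$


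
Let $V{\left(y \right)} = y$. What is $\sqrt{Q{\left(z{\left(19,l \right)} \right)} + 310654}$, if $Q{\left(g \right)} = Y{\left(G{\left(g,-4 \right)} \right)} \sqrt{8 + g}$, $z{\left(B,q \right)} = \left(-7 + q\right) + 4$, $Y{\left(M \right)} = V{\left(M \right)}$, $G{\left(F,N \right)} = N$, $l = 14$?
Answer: $\sqrt{310654 - 4 \sqrt{19}} \approx 557.35$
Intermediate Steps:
$Y{\left(M \right)} = M$
$z{\left(B,q \right)} = -3 + q$
$Q{\left(g \right)} = - 4 \sqrt{8 + g}$
$\sqrt{Q{\left(z{\left(19,l \right)} \right)} + 310654} = \sqrt{- 4 \sqrt{8 + \left(-3 + 14\right)} + 310654} = \sqrt{- 4 \sqrt{8 + 11} + 310654} = \sqrt{- 4 \sqrt{19} + 310654} = \sqrt{310654 - 4 \sqrt{19}}$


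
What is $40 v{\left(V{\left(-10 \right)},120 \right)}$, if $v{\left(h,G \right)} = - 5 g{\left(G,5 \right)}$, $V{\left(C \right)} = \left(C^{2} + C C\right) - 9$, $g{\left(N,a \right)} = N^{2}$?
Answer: $-2880000$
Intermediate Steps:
$V{\left(C \right)} = -9 + 2 C^{2}$ ($V{\left(C \right)} = \left(C^{2} + C^{2}\right) - 9 = 2 C^{2} - 9 = -9 + 2 C^{2}$)
$v{\left(h,G \right)} = - 5 G^{2}$
$40 v{\left(V{\left(-10 \right)},120 \right)} = 40 \left(- 5 \cdot 120^{2}\right) = 40 \left(\left(-5\right) 14400\right) = 40 \left(-72000\right) = -2880000$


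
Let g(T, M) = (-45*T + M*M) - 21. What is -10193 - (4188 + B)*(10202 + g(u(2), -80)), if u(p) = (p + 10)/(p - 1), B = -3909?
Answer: -4485632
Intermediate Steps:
u(p) = (10 + p)/(-1 + p)
g(T, M) = -21 + M**2 - 45*T (g(T, M) = (-45*T + M**2) - 21 = (M**2 - 45*T) - 21 = -21 + M**2 - 45*T)
-10193 - (4188 + B)*(10202 + g(u(2), -80)) = -10193 - (4188 - 3909)*(10202 + (-21 + (-80)**2 - 45*(10 + 2)/(-1 + 2))) = -10193 - 279*(10202 + (-21 + 6400 - 45*12/1)) = -10193 - 279*(10202 + (-21 + 6400 - 45*12)) = -10193 - 279*(10202 + (-21 + 6400 - 540)) = -10193 - 279*(10202 + 5839) = -10193 - 279*16041 = -10193 - 1*4475439 = -10193 - 4475439 = -4485632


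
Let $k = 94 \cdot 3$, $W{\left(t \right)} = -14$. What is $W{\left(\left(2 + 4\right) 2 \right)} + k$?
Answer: $268$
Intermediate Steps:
$k = 282$
$W{\left(\left(2 + 4\right) 2 \right)} + k = -14 + 282 = 268$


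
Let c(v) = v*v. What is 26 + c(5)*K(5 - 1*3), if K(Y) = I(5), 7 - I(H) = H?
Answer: 76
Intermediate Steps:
I(H) = 7 - H
K(Y) = 2 (K(Y) = 7 - 1*5 = 7 - 5 = 2)
c(v) = v²
26 + c(5)*K(5 - 1*3) = 26 + 5²*2 = 26 + 25*2 = 26 + 50 = 76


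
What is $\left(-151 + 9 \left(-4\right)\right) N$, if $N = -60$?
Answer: $11220$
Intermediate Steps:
$\left(-151 + 9 \left(-4\right)\right) N = \left(-151 + 9 \left(-4\right)\right) \left(-60\right) = \left(-151 - 36\right) \left(-60\right) = \left(-187\right) \left(-60\right) = 11220$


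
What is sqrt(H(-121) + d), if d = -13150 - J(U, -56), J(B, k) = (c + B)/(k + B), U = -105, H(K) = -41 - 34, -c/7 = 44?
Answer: I*sqrt(6997382)/23 ≈ 115.01*I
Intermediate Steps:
c = -308 (c = -7*44 = -308)
H(K) = -75
J(B, k) = (-308 + B)/(B + k) (J(B, k) = (-308 + B)/(k + B) = (-308 + B)/(B + k))
d = -302509/23 (d = -13150 - (-308 - 105)/(-105 - 56) = -13150 - (-413)/(-161) = -13150 - (-1)*(-413)/161 = -13150 - 1*59/23 = -13150 - 59/23 = -302509/23 ≈ -13153.)
sqrt(H(-121) + d) = sqrt(-75 - 302509/23) = sqrt(-304234/23) = I*sqrt(6997382)/23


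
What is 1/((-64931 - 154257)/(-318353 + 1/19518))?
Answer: 6213613853/4278111384 ≈ 1.4524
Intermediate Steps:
1/((-64931 - 154257)/(-318353 + 1/19518)) = 1/(-219188/(-318353 + 1/19518)) = 1/(-219188/(-6213613853/19518)) = 1/(-219188*(-19518/6213613853)) = 1/(4278111384/6213613853) = 6213613853/4278111384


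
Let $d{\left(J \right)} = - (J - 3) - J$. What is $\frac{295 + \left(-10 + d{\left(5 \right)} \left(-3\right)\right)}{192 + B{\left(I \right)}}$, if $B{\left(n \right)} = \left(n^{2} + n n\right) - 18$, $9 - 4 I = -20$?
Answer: $\frac{2448}{2233} \approx 1.0963$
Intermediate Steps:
$I = \frac{29}{4}$ ($I = \frac{9}{4} - -5 = \frac{9}{4} + 5 = \frac{29}{4} \approx 7.25$)
$B{\left(n \right)} = -18 + 2 n^{2}$ ($B{\left(n \right)} = \left(n^{2} + n^{2}\right) - 18 = 2 n^{2} - 18 = -18 + 2 n^{2}$)
$d{\left(J \right)} = 3 - 2 J$ ($d{\left(J \right)} = - (-3 + J) - J = \left(3 - J\right) - J = 3 - 2 J$)
$\frac{295 + \left(-10 + d{\left(5 \right)} \left(-3\right)\right)}{192 + B{\left(I \right)}} = \frac{295 - \left(10 - \left(3 - 10\right) \left(-3\right)\right)}{192 - \left(18 - 2 \left(\frac{29}{4}\right)^{2}\right)} = \frac{295 - \left(10 - \left(3 - 10\right) \left(-3\right)\right)}{192 + \left(-18 + 2 \cdot \frac{841}{16}\right)} = \frac{295 - -11}{192 + \left(-18 + \frac{841}{8}\right)} = \frac{295 + \left(-10 + 21\right)}{192 + \frac{697}{8}} = \frac{295 + 11}{\frac{2233}{8}} = 306 \cdot \frac{8}{2233} = \frac{2448}{2233}$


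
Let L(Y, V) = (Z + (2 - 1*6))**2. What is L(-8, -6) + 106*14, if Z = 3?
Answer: 1485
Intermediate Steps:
L(Y, V) = 1 (L(Y, V) = (3 + (2 - 1*6))**2 = (3 + (2 - 6))**2 = (3 - 4)**2 = (-1)**2 = 1)
L(-8, -6) + 106*14 = 1 + 106*14 = 1 + 1484 = 1485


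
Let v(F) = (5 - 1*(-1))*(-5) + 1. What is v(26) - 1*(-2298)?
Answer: 2269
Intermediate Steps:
v(F) = -29 (v(F) = (5 + 1)*(-5) + 1 = 6*(-5) + 1 = -30 + 1 = -29)
v(26) - 1*(-2298) = -29 - 1*(-2298) = -29 + 2298 = 2269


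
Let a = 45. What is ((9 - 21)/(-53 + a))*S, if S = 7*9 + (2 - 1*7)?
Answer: 87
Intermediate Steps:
S = 58 (S = 63 + (2 - 7) = 63 - 5 = 58)
((9 - 21)/(-53 + a))*S = ((9 - 21)/(-53 + 45))*58 = -12/(-8)*58 = -12*(-⅛)*58 = (3/2)*58 = 87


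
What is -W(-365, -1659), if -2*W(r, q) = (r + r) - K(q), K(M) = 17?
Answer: -747/2 ≈ -373.50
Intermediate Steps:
W(r, q) = 17/2 - r (W(r, q) = -((r + r) - 1*17)/2 = -(2*r - 17)/2 = -(-17 + 2*r)/2 = 17/2 - r)
-W(-365, -1659) = -(17/2 - 1*(-365)) = -(17/2 + 365) = -1*747/2 = -747/2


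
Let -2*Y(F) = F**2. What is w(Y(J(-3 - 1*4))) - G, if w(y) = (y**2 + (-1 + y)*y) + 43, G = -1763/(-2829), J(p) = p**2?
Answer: 198971393/69 ≈ 2.8836e+6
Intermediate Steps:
Y(F) = -F**2/2
G = 43/69 (G = -1763*(-1/2829) = 43/69 ≈ 0.62319)
w(y) = 43 + y**2 + y*(-1 + y) (w(y) = (y**2 + y*(-1 + y)) + 43 = 43 + y**2 + y*(-1 + y))
w(Y(J(-3 - 1*4))) - G = (43 - (-1)*((-3 - 1*4)**2)**2/2 + 2*(-(-3 - 1*4)**4/2)**2) - 1*43/69 = (43 - (-1)*((-3 - 4)**2)**2/2 + 2*(-(-3 - 4)**4/2)**2) - 43/69 = (43 - (-1)*((-7)**2)**2/2 + 2*(-((-7)**2)**2/2)**2) - 43/69 = (43 - (-1)*49**2/2 + 2*(-1/2*49**2)**2) - 43/69 = (43 - (-1)*2401/2 + 2*(-1/2*2401)**2) - 43/69 = (43 - 1*(-2401/2) + 2*(-2401/2)**2) - 43/69 = (43 + 2401/2 + 2*(5764801/4)) - 43/69 = (43 + 2401/2 + 5764801/2) - 43/69 = 2883644 - 43/69 = 198971393/69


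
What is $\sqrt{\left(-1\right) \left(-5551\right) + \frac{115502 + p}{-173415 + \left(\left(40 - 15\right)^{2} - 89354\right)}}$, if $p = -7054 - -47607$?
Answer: $\frac{\sqrt{1455005289}}{512} \approx 74.501$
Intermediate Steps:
$p = 40553$ ($p = -7054 + 47607 = 40553$)
$\sqrt{\left(-1\right) \left(-5551\right) + \frac{115502 + p}{-173415 + \left(\left(40 - 15\right)^{2} - 89354\right)}} = \sqrt{\left(-1\right) \left(-5551\right) + \frac{115502 + 40553}{-173415 + \left(\left(40 - 15\right)^{2} - 89354\right)}} = \sqrt{5551 + \frac{156055}{-173415 - \left(89354 - 25^{2}\right)}} = \sqrt{5551 + \frac{156055}{-173415 + \left(625 - 89354\right)}} = \sqrt{5551 + \frac{156055}{-173415 - 88729}} = \sqrt{5551 + \frac{156055}{-262144}} = \sqrt{5551 + 156055 \left(- \frac{1}{262144}\right)} = \sqrt{5551 - \frac{156055}{262144}} = \sqrt{\frac{1455005289}{262144}} = \frac{\sqrt{1455005289}}{512}$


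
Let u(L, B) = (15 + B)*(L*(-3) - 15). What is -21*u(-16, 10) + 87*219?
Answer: 1728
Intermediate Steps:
u(L, B) = (-15 - 3*L)*(15 + B) (u(L, B) = (15 + B)*(-3*L - 15) = (15 + B)*(-15 - 3*L) = (-15 - 3*L)*(15 + B))
-21*u(-16, 10) + 87*219 = -21*(-225 - 45*(-16) - 15*10 - 3*10*(-16)) + 87*219 = -21*(-225 + 720 - 150 + 480) + 19053 = -21*825 + 19053 = -17325 + 19053 = 1728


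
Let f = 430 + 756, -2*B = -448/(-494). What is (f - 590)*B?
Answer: -66752/247 ≈ -270.25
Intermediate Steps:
B = -112/247 (B = -(-224)/(-494) = -(-224)*(-1)/494 = -½*224/247 = -112/247 ≈ -0.45344)
f = 1186
(f - 590)*B = (1186 - 590)*(-112/247) = 596*(-112/247) = -66752/247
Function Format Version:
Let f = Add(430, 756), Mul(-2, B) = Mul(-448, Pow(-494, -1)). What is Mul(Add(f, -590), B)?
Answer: Rational(-66752, 247) ≈ -270.25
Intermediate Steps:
B = Rational(-112, 247) (B = Mul(Rational(-1, 2), Mul(-448, Pow(-494, -1))) = Mul(Rational(-1, 2), Mul(-448, Rational(-1, 494))) = Mul(Rational(-1, 2), Rational(224, 247)) = Rational(-112, 247) ≈ -0.45344)
f = 1186
Mul(Add(f, -590), B) = Mul(Add(1186, -590), Rational(-112, 247)) = Mul(596, Rational(-112, 247)) = Rational(-66752, 247)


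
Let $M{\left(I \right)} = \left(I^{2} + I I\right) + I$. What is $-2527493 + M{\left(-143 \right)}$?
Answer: $-2486738$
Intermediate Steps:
$M{\left(I \right)} = I + 2 I^{2}$ ($M{\left(I \right)} = \left(I^{2} + I^{2}\right) + I = 2 I^{2} + I = I + 2 I^{2}$)
$-2527493 + M{\left(-143 \right)} = -2527493 - 143 \left(1 + 2 \left(-143\right)\right) = -2527493 - 143 \left(1 - 286\right) = -2527493 - -40755 = -2527493 + 40755 = -2486738$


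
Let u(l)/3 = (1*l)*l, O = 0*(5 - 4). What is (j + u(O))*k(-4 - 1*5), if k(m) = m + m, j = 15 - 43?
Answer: 504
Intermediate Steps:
j = -28
O = 0 (O = 0*1 = 0)
u(l) = 3*l**2 (u(l) = 3*((1*l)*l) = 3*(l*l) = 3*l**2)
k(m) = 2*m
(j + u(O))*k(-4 - 1*5) = (-28 + 3*0**2)*(2*(-4 - 1*5)) = (-28 + 3*0)*(2*(-4 - 5)) = (-28 + 0)*(2*(-9)) = -28*(-18) = 504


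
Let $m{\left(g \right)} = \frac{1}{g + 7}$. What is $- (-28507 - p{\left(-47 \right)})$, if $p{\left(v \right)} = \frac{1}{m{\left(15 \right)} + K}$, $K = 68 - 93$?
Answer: $\frac{15650321}{549} \approx 28507.0$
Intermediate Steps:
$m{\left(g \right)} = \frac{1}{7 + g}$
$K = -25$ ($K = 68 - 93 = -25$)
$p{\left(v \right)} = - \frac{22}{549}$ ($p{\left(v \right)} = \frac{1}{\frac{1}{7 + 15} - 25} = \frac{1}{\frac{1}{22} - 25} = \frac{1}{- \frac{549}{22}} = - \frac{22}{549}$)
$- (-28507 - p{\left(-47 \right)}) = - (-28507 - - \frac{22}{549}) = - (-28507 + \frac{22}{549}) = \left(-1\right) \left(- \frac{15650321}{549}\right) = \frac{15650321}{549}$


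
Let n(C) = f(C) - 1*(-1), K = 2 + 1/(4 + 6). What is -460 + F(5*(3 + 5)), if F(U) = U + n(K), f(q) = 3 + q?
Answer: -4139/10 ≈ -413.90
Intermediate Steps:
K = 21/10 (K = 2 + 1/10 = 21/10 ≈ 2.1000)
n(C) = 4 + C (n(C) = (3 + C) - 1*(-1) = (3 + C) + 1 = 4 + C)
F(U) = 61/10 + U (F(U) = U + (4 + 21/10) = U + 61/10 = 61/10 + U)
-460 + F(5*(3 + 5)) = -460 + (61/10 + 5*(3 + 5)) = -460 + (61/10 + 5*8) = -460 + (61/10 + 40) = -460 + 461/10 = -4139/10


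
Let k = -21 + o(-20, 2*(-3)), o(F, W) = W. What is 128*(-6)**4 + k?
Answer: 165861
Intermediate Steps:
k = -27 (k = -21 + 2*(-3) = -21 - 6 = -27)
128*(-6)**4 + k = 128*(-6)**4 - 27 = 128*1296 - 27 = 165888 - 27 = 165861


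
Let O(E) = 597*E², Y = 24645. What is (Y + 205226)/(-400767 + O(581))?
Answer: 229871/201123150 ≈ 0.0011429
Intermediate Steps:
(Y + 205226)/(-400767 + O(581)) = (24645 + 205226)/(-400767 + 597*581²) = 229871/(-400767 + 597*337561) = 229871/(-400767 + 201523917) = 229871/201123150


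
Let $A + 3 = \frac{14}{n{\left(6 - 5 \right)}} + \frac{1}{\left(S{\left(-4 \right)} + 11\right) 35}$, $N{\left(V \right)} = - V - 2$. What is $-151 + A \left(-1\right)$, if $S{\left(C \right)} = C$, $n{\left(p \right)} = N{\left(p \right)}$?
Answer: $- \frac{105353}{735} \approx -143.34$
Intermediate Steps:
$N{\left(V \right)} = -2 - V$
$n{\left(p \right)} = -2 - p$
$A = - \frac{5632}{735}$ ($A = -3 + \left(\frac{14}{-2 - \left(6 - 5\right)} + \frac{1}{\left(-4 + 11\right) 35}\right) = -3 + \left(\frac{14}{-2 - \left(6 - 5\right)} + \frac{1}{7} \cdot \frac{1}{35}\right) = -3 + \left(\frac{14}{-2 - 1} + \frac{1}{7} \cdot \frac{1}{35}\right) = -3 + \left(\frac{14}{-2 - 1} + \frac{1}{245}\right) = -3 + \left(\frac{14}{-3} + \frac{1}{245}\right) = -3 + \left(14 \left(- \frac{1}{3}\right) + \frac{1}{245}\right) = -3 + \left(- \frac{14}{3} + \frac{1}{245}\right) = -3 - \frac{3427}{735} = - \frac{5632}{735} \approx -7.6626$)
$-151 + A \left(-1\right) = -151 - - \frac{5632}{735} = -151 + \frac{5632}{735} = - \frac{105353}{735}$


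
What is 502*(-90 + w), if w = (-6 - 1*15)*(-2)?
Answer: -24096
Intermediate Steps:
w = 42 (w = (-6 - 15)*(-2) = -21*(-2) = 42)
502*(-90 + w) = 502*(-90 + 42) = 502*(-48) = -24096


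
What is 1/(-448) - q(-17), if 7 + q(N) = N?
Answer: 10751/448 ≈ 23.998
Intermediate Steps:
q(N) = -7 + N
1/(-448) - q(-17) = 1/(-448) - (-7 - 17) = -1/448 - 1*(-24) = -1/448 + 24 = 10751/448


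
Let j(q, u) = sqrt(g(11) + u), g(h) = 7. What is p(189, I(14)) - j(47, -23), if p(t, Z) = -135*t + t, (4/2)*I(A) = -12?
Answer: -25326 - 4*I ≈ -25326.0 - 4.0*I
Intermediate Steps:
I(A) = -6 (I(A) = (1/2)*(-12) = -6)
p(t, Z) = -134*t
j(q, u) = sqrt(7 + u)
p(189, I(14)) - j(47, -23) = -134*189 - sqrt(7 - 23) = -25326 - sqrt(-16) = -25326 - 4*I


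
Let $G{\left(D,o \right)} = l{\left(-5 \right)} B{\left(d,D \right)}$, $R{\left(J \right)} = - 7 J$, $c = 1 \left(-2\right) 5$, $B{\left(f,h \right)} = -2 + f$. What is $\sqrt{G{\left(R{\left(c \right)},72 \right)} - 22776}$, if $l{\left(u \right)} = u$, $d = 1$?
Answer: $i \sqrt{22771} \approx 150.9 i$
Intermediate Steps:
$c = -10$ ($c = \left(-2\right) 5 = -10$)
$G{\left(D,o \right)} = 5$ ($G{\left(D,o \right)} = - 5 \left(-2 + 1\right) = \left(-5\right) \left(-1\right) = 5$)
$\sqrt{G{\left(R{\left(c \right)},72 \right)} - 22776} = \sqrt{5 - 22776} = \sqrt{-22771} = i \sqrt{22771}$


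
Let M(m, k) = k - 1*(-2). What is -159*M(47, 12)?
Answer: -2226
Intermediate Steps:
M(m, k) = 2 + k (M(m, k) = k + 2 = 2 + k)
-159*M(47, 12) = -159*(2 + 12) = -159*14 = -2226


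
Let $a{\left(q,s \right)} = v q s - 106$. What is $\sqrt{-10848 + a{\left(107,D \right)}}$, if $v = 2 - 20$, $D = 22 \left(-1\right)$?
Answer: $\sqrt{31418} \approx 177.25$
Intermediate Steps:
$D = -22$
$v = -18$ ($v = 2 - 20 = -18$)
$a{\left(q,s \right)} = -106 - 18 q s$ ($a{\left(q,s \right)} = - 18 q s - 106 = -106 - 18 q s$)
$\sqrt{-10848 + a{\left(107,D \right)}} = \sqrt{-10848 - \left(106 + 1926 \left(-22\right)\right)} = \sqrt{-10848 + \left(-106 + 42372\right)} = \sqrt{-10848 + 42266} = \sqrt{31418}$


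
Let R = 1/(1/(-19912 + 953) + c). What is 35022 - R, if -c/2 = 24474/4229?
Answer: 32500824018553/928009361 ≈ 35022.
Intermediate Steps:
c = -48948/4229 ≈ -11.574
R = -80177611/928009361 (R = 1/(1/(-19912 + 953) - 48948/4229) = 1/(1/(-18959) - 48948/4229) = 1/(-1/18959 - 48948/4229) = 1/(-928009361/80177611) = -80177611/928009361 ≈ -0.086397)
35022 - R = 35022 - 1*(-80177611/928009361) = 35022 + 80177611/928009361 = 32500824018553/928009361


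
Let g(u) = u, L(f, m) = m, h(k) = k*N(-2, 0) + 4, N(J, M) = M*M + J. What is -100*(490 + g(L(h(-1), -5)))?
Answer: -48500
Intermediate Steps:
N(J, M) = J + M² (N(J, M) = M² + J = J + M²)
h(k) = 4 - 2*k (h(k) = k*(-2 + 0²) + 4 = k*(-2 + 0) + 4 = k*(-2) + 4 = -2*k + 4 = 4 - 2*k)
-100*(490 + g(L(h(-1), -5))) = -100*(490 - 5) = -100*485 = -48500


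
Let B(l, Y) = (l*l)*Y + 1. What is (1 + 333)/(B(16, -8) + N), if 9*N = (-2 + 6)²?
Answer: -3006/18407 ≈ -0.16331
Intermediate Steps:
B(l, Y) = 1 + Y*l² (B(l, Y) = l²*Y + 1 = Y*l² + 1 = 1 + Y*l²)
N = 16/9 (N = (-2 + 6)²/9 = (⅑)*4² = (⅑)*16 = 16/9 ≈ 1.7778)
(1 + 333)/(B(16, -8) + N) = (1 + 333)/((1 - 8*16²) + 16/9) = 334/((1 - 8*256) + 16/9) = 334/((1 - 2048) + 16/9) = 334/(-2047 + 16/9) = 334/(-18407/9) = 334*(-9/18407) = -3006/18407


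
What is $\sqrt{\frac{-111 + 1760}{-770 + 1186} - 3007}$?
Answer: $\frac{9 i \sqrt{400998}}{104} \approx 54.8 i$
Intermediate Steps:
$\sqrt{\frac{-111 + 1760}{-770 + 1186} - 3007} = \sqrt{\frac{1649}{416} - 3007} = \sqrt{- \frac{1249263}{416}} = \frac{9 i \sqrt{400998}}{104}$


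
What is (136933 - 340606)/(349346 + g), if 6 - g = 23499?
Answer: -203673/325853 ≈ -0.62505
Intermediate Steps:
g = -23493 (g = 6 - 1*23499 = 6 - 23499 = -23493)
(136933 - 340606)/(349346 + g) = (136933 - 340606)/(349346 - 23493) = -203673/325853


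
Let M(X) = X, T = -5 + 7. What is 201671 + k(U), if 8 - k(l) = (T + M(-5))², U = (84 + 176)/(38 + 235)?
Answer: 201670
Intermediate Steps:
U = 20/21 (U = 260/273 = 260*(1/273) = 20/21 ≈ 0.95238)
T = 2
k(l) = -1 (k(l) = 8 - (2 - 5)² = 8 - 1*(-3)² = 8 - 1*9 = 8 - 9 = -1)
201671 + k(U) = 201671 - 1 = 201670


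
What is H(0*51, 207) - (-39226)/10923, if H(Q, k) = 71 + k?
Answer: 279620/993 ≈ 281.59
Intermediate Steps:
H(0*51, 207) - (-39226)/10923 = (71 + 207) - (-39226)/10923 = 278 - (-39226)/10923 = 278 - 1*(-3566/993) = 278 + 3566/993 = 279620/993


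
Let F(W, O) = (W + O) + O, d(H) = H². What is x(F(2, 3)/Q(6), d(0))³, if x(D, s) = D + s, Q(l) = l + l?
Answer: 8/27 ≈ 0.29630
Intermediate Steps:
F(W, O) = W + 2*O (F(W, O) = (O + W) + O = W + 2*O)
Q(l) = 2*l
x(F(2, 3)/Q(6), d(0))³ = ((2 + 2*3)/((2*6)) + 0²)³ = ((2 + 6)/12 + 0)³ = (8*(1/12) + 0)³ = (⅔ + 0)³ = (⅔)³ = 8/27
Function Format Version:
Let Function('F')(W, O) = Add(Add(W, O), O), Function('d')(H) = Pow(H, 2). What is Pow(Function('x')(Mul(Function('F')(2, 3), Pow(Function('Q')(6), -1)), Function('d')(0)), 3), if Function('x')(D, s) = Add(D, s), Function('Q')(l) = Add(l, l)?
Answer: Rational(8, 27) ≈ 0.29630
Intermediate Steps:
Function('F')(W, O) = Add(W, Mul(2, O)) (Function('F')(W, O) = Add(Add(O, W), O) = Add(W, Mul(2, O)))
Function('Q')(l) = Mul(2, l)
Pow(Function('x')(Mul(Function('F')(2, 3), Pow(Function('Q')(6), -1)), Function('d')(0)), 3) = Pow(Add(Mul(Add(2, Mul(2, 3)), Pow(Mul(2, 6), -1)), Pow(0, 2)), 3) = Pow(Add(Mul(Add(2, 6), Pow(12, -1)), 0), 3) = Pow(Add(Mul(8, Rational(1, 12)), 0), 3) = Pow(Add(Rational(2, 3), 0), 3) = Pow(Rational(2, 3), 3) = Rational(8, 27)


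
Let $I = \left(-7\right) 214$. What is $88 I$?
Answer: $-131824$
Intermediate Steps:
$I = -1498$
$88 I = 88 \left(-1498\right) = -131824$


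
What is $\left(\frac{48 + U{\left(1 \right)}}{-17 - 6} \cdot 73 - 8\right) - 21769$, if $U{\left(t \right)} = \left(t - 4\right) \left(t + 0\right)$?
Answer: $- \frac{504156}{23} \approx -21920.0$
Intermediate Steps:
$U{\left(t \right)} = t \left(-4 + t\right)$ ($U{\left(t \right)} = \left(-4 + t\right) t = t \left(-4 + t\right)$)
$\left(\frac{48 + U{\left(1 \right)}}{-17 - 6} \cdot 73 - 8\right) - 21769 = \left(\frac{48 + 1 \left(-4 + 1\right)}{-17 - 6} \cdot 73 - 8\right) - 21769 = \left(\frac{48 + 1 \left(-3\right)}{-23} \cdot 73 - 8\right) - 21769 = \left(\left(48 - 3\right) \left(- \frac{1}{23}\right) 73 - 8\right) - 21769 = \left(45 \left(- \frac{1}{23}\right) 73 - 8\right) - 21769 = \left(\left(- \frac{45}{23}\right) 73 - 8\right) - 21769 = \left(- \frac{3285}{23} - 8\right) - 21769 = - \frac{3469}{23} - 21769 = - \frac{504156}{23}$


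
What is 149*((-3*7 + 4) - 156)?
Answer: -25777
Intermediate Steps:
149*((-3*7 + 4) - 156) = 149*((-21 + 4) - 156) = 149*(-17 - 156) = 149*(-173) = -25777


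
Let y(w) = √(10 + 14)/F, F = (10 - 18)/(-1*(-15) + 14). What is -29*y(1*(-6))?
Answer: 841*√6/4 ≈ 515.00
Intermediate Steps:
F = -8/29 (F = -8/(15 + 14) = -8/29 ≈ -0.27586)
y(w) = -29*√6/4 (y(w) = √(10 + 14)/(-8/29) = √24*(-29/8) = (2*√6)*(-29/8) = -29*√6/4)
-29*y(1*(-6)) = -(-841)*√6/4 = 841*√6/4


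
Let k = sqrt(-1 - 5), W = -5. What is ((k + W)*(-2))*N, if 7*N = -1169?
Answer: -1670 + 334*I*sqrt(6) ≈ -1670.0 + 818.13*I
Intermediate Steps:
k = I*sqrt(6) (k = sqrt(-6) = I*sqrt(6) ≈ 2.4495*I)
N = -167 (N = (1/7)*(-1169) = -167)
((k + W)*(-2))*N = ((I*sqrt(6) - 5)*(-2))*(-167) = ((-5 + I*sqrt(6))*(-2))*(-167) = (10 - 2*I*sqrt(6))*(-167) = -1670 + 334*I*sqrt(6)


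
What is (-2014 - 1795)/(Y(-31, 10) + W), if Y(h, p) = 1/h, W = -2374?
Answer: 118079/73595 ≈ 1.6044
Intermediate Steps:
(-2014 - 1795)/(Y(-31, 10) + W) = (-2014 - 1795)/(1/(-31) - 2374) = -3809/(-1/31 - 2374) = -3809/(-73595/31) = -3809*(-31/73595) = 118079/73595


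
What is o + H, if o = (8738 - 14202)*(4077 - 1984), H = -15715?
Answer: -11451867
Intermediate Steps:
o = -11436152 (o = -5464*2093 = -11436152)
o + H = -11436152 - 15715 = -11451867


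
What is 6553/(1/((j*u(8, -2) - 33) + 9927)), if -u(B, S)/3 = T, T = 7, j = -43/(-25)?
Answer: 1614967191/25 ≈ 6.4599e+7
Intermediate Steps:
j = 43/25 (j = -43*(-1/25) = 43/25 ≈ 1.7200)
u(B, S) = -21 (u(B, S) = -3*7 = -21)
6553/(1/((j*u(8, -2) - 33) + 9927)) = 6553/(1/(((43/25)*(-21) - 33) + 9927)) = 6553/(1/((-903/25 - 33) + 9927)) = 6553/(1/(-1728/25 + 9927)) = 6553/(1/(246447/25)) = 6553/(25/246447) = 6553*(246447/25) = 1614967191/25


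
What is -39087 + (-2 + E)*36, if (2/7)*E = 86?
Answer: -28323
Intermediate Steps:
E = 301 (E = (7/2)*86 = 301)
-39087 + (-2 + E)*36 = -39087 + (-2 + 301)*36 = -39087 + 299*36 = -39087 + 10764 = -28323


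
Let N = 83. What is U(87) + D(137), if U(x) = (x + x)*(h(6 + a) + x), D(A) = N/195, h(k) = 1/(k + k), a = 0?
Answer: 5909641/390 ≈ 15153.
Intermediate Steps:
h(k) = 1/(2*k)
D(A) = 83/195
U(x) = 2*x*(1/12 + x) (U(x) = (x + x)*(1/(2*(6 + 0)) + x) = (2*x)*((½)/6 + x) = (2*x)*((½)*(⅙) + x) = (2*x)*(1/12 + x) = 2*x*(1/12 + x))
U(87) + D(137) = (⅙)*87*(1 + 12*87) + 83/195 = (⅙)*87*(1 + 1044) + 83/195 = (⅙)*87*1045 + 83/195 = 30305/2 + 83/195 = 5909641/390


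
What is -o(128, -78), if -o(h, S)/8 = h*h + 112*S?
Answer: 61184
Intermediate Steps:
o(h, S) = -896*S - 8*h**2 (o(h, S) = -8*(h*h + 112*S) = -8*(h**2 + 112*S) = -896*S - 8*h**2)
-o(128, -78) = -(-896*(-78) - 8*128**2) = -(69888 - 8*16384) = -(69888 - 131072) = -1*(-61184) = 61184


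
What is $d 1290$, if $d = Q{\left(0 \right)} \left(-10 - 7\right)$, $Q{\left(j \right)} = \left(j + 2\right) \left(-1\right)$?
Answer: $43860$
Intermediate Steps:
$Q{\left(j \right)} = -2 - j$ ($Q{\left(j \right)} = \left(2 + j\right) \left(-1\right) = -2 - j$)
$d = 34$ ($d = \left(-2 - 0\right) \left(-10 - 7\right) = \left(-2 + 0\right) \left(-17\right) = \left(-2\right) \left(-17\right) = 34$)
$d 1290 = 34 \cdot 1290 = 43860$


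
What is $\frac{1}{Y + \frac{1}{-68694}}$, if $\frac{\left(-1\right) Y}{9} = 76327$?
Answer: $- \frac{68694}{47188862443} \approx -1.4557 \cdot 10^{-6}$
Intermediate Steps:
$Y = -686943$ ($Y = \left(-9\right) 76327 = -686943$)
$\frac{1}{Y + \frac{1}{-68694}} = \frac{1}{-686943 + \frac{1}{-68694}} = \frac{1}{-686943 - \frac{1}{68694}} = \frac{1}{- \frac{47188862443}{68694}} = - \frac{68694}{47188862443}$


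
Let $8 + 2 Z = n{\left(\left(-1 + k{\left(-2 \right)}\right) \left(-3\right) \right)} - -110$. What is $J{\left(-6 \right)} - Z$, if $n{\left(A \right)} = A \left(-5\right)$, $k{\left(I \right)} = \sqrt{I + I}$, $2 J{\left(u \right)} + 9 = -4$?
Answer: $-50 - 15 i \approx -50.0 - 15.0 i$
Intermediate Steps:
$J{\left(u \right)} = - \frac{13}{2}$ ($J{\left(u \right)} = - \frac{9}{2} + \frac{1}{2} \left(-4\right) = - \frac{9}{2} - 2 = - \frac{13}{2}$)
$k{\left(I \right)} = \sqrt{2} \sqrt{I}$ ($k{\left(I \right)} = \sqrt{2 I} = \sqrt{2} \sqrt{I}$)
$n{\left(A \right)} = - 5 A$
$Z = \frac{87}{2} + 15 i$ ($Z = -4 + \frac{- 5 \left(-1 + \sqrt{2} \sqrt{-2}\right) \left(-3\right) - -110}{2} = -4 + \frac{- 5 \left(-1 + \sqrt{2} i \sqrt{2}\right) \left(-3\right) + 110}{2} = -4 + \frac{- 5 \left(-1 + 2 i\right) \left(-3\right) + 110}{2} = -4 + \frac{- 5 \left(3 - 6 i\right) + 110}{2} = -4 + \frac{\left(-15 + 30 i\right) + 110}{2} = -4 + \frac{95 + 30 i}{2} = -4 + \left(\frac{95}{2} + 15 i\right) = \frac{87}{2} + 15 i \approx 43.5 + 15.0 i$)
$J{\left(-6 \right)} - Z = - \frac{13}{2} - \left(\frac{87}{2} + 15 i\right) = -50 - 15 i$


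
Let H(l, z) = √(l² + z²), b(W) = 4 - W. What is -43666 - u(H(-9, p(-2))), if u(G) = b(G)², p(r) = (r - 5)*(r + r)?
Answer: -44547 + 8*√865 ≈ -44312.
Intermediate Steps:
p(r) = 2*r*(-5 + r) (p(r) = (-5 + r)*(2*r) = 2*r*(-5 + r))
u(G) = (4 - G)²
-43666 - u(H(-9, p(-2))) = -43666 - (-4 + √((-9)² + (2*(-2)*(-5 - 2))²))² = -43666 - (-4 + √(81 + (2*(-2)*(-7))²))² = -43666 - (-4 + √(81 + 28²))² = -43666 - (-4 + √(81 + 784))² = -43666 - (-4 + √865)²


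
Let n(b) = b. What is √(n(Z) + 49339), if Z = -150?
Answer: √49189 ≈ 221.79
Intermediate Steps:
√(n(Z) + 49339) = √(-150 + 49339) = √49189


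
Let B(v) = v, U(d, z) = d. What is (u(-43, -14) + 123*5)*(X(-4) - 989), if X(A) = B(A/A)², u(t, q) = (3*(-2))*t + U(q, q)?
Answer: -848692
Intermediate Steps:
u(t, q) = q - 6*t (u(t, q) = (3*(-2))*t + q = -6*t + q = q - 6*t)
X(A) = 1 (X(A) = (A/A)² = 1² = 1)
(u(-43, -14) + 123*5)*(X(-4) - 989) = ((-14 - 6*(-43)) + 123*5)*(1 - 989) = ((-14 + 258) + 615)*(-988) = (244 + 615)*(-988) = 859*(-988) = -848692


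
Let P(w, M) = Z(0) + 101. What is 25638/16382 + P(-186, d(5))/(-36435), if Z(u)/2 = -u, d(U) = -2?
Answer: 466232974/298439085 ≈ 1.5622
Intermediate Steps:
Z(u) = -2*u (Z(u) = 2*(-u) = -2*u)
P(w, M) = 101 (P(w, M) = -2*0 + 101 = 0 + 101 = 101)
25638/16382 + P(-186, d(5))/(-36435) = 25638/16382 + 101/(-36435) = 25638*(1/16382) + 101*(-1/36435) = 12819/8191 - 101/36435 = 466232974/298439085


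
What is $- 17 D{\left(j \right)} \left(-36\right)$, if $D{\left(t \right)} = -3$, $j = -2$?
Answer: $-1836$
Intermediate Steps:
$- 17 D{\left(j \right)} \left(-36\right) = \left(-17\right) \left(-3\right) \left(-36\right) = 51 \left(-36\right) = -1836$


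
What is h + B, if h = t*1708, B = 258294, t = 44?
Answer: 333446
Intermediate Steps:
h = 75152 (h = 44*1708 = 75152)
h + B = 75152 + 258294 = 333446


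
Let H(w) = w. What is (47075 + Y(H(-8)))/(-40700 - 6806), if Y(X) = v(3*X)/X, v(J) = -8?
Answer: -23538/23753 ≈ -0.99095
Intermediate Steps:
Y(X) = -8/X
(47075 + Y(H(-8)))/(-40700 - 6806) = (47075 - 8/(-8))/(-40700 - 6806) = (47075 - 8*(-⅛))/(-47506) = (47075 + 1)*(-1/47506) = 47076*(-1/47506) = -23538/23753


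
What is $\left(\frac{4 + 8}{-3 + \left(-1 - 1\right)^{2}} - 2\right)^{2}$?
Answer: $100$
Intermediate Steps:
$\left(\frac{4 + 8}{-3 + \left(-1 - 1\right)^{2}} - 2\right)^{2} = \left(\frac{12}{-3 + \left(-2\right)^{2}} - 2\right)^{2} = \left(\frac{12}{-3 + 4} - 2\right)^{2} = \left(\frac{12}{1} - 2\right)^{2} = \left(12 \cdot 1 - 2\right)^{2} = \left(12 - 2\right)^{2} = 10^{2} = 100$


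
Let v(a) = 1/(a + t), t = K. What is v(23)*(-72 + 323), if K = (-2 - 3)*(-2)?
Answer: 251/33 ≈ 7.6061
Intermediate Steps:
K = 10 (K = -5*(-2) = 10)
t = 10
v(a) = 1/(10 + a) (v(a) = 1/(a + 10) = 1/(10 + a))
v(23)*(-72 + 323) = (-72 + 323)/(10 + 23) = 251/33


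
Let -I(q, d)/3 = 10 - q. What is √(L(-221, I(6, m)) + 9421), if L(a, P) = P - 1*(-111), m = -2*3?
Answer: 4*√595 ≈ 97.570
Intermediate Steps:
m = -6
I(q, d) = -30 + 3*q (I(q, d) = -3*(10 - q) = -30 + 3*q)
L(a, P) = 111 + P (L(a, P) = P + 111 = 111 + P)
√(L(-221, I(6, m)) + 9421) = √((111 + (-30 + 3*6)) + 9421) = √((111 + (-30 + 18)) + 9421) = √((111 - 12) + 9421) = √(99 + 9421) = √9520 = 4*√595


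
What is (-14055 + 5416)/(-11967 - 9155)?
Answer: 8639/21122 ≈ 0.40900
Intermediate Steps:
(-14055 + 5416)/(-11967 - 9155) = -8639/(-21122) = -8639*(-1/21122) = 8639/21122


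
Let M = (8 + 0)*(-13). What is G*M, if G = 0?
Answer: 0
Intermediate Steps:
M = -104 (M = 8*(-13) = -104)
G*M = 0*(-104) = 0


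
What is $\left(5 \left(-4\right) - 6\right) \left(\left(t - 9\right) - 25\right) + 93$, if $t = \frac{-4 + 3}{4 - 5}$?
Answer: $951$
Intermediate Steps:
$t = 1$ ($t = - \frac{1}{-1} = \left(-1\right) \left(-1\right) = 1$)
$\left(5 \left(-4\right) - 6\right) \left(\left(t - 9\right) - 25\right) + 93 = \left(5 \left(-4\right) - 6\right) \left(\left(1 - 9\right) - 25\right) + 93 = \left(-20 - 6\right) \left(\left(1 - 9\right) - 25\right) + 93 = - 26 \left(-8 - 25\right) + 93 = \left(-26\right) \left(-33\right) + 93 = 858 + 93 = 951$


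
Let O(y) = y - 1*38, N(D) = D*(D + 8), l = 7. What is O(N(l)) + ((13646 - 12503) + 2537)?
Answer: 3747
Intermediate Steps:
N(D) = D*(8 + D)
O(y) = -38 + y (O(y) = y - 38 = -38 + y)
O(N(l)) + ((13646 - 12503) + 2537) = (-38 + 7*(8 + 7)) + ((13646 - 12503) + 2537) = (-38 + 7*15) + (1143 + 2537) = (-38 + 105) + 3680 = 67 + 3680 = 3747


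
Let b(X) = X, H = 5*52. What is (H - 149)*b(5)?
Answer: 555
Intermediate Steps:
H = 260
(H - 149)*b(5) = (260 - 149)*5 = 111*5 = 555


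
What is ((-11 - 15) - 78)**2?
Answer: 10816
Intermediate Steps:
((-11 - 15) - 78)**2 = (-26 - 78)**2 = (-104)**2 = 10816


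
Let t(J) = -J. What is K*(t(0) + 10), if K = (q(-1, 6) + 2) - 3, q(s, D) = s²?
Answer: 0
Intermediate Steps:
K = 0 (K = ((-1)² + 2) - 3 = (1 + 2) - 3 = 3 - 3 = 0)
K*(t(0) + 10) = 0*(-1*0 + 10) = 0*(0 + 10) = 0*10 = 0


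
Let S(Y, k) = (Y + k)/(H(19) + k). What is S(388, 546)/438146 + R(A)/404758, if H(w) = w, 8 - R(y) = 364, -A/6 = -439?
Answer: -21937660617/25049712686855 ≈ -0.00087576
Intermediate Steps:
A = 2634 (A = -6*(-439) = 2634)
R(y) = -356 (R(y) = 8 - 1*364 = 8 - 364 = -356)
S(Y, k) = (Y + k)/(19 + k)
S(388, 546)/438146 + R(A)/404758 = ((388 + 546)/(19 + 546))/438146 - 356/404758 = (934/565)*(1/438146) - 356*1/404758 = ((1/565)*934)*(1/438146) - 178/202379 = (934/565)*(1/438146) - 178/202379 = 467/123776245 - 178/202379 = -21937660617/25049712686855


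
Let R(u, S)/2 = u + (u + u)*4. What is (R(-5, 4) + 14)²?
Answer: 5776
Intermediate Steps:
R(u, S) = 18*u (R(u, S) = 2*(u + (u + u)*4) = 2*(u + (2*u)*4) = 2*(u + 8*u) = 2*(9*u) = 18*u)
(R(-5, 4) + 14)² = (18*(-5) + 14)² = (-90 + 14)² = (-76)² = 5776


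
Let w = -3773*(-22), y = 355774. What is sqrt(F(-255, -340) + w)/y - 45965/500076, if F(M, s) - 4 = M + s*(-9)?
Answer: -1585/17244 + 3*sqrt(9535)/355774 ≈ -0.091093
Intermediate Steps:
w = 83006
F(M, s) = 4 + M - 9*s (F(M, s) = 4 + (M + s*(-9)) = 4 + (M - 9*s) = 4 + M - 9*s)
sqrt(F(-255, -340) + w)/y - 45965/500076 = sqrt((4 - 255 - 9*(-340)) + 83006)/355774 - 45965/500076 = sqrt((4 - 255 + 3060) + 83006)*(1/355774) - 45965*1/500076 = sqrt(2809 + 83006)*(1/355774) - 1585/17244 = sqrt(85815)*(1/355774) - 1585/17244 = (3*sqrt(9535))*(1/355774) - 1585/17244 = 3*sqrt(9535)/355774 - 1585/17244 = -1585/17244 + 3*sqrt(9535)/355774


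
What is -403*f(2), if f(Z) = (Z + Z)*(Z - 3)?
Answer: 1612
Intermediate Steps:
f(Z) = 2*Z*(-3 + Z) (f(Z) = (2*Z)*(-3 + Z) = 2*Z*(-3 + Z))
-403*f(2) = -806*2*(-3 + 2) = -806*2*(-1) = -403*(-4) = 1612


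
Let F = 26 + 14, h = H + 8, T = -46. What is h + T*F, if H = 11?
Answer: -1821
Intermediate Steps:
h = 19 (h = 11 + 8 = 19)
F = 40
h + T*F = 19 - 46*40 = 19 - 1840 = -1821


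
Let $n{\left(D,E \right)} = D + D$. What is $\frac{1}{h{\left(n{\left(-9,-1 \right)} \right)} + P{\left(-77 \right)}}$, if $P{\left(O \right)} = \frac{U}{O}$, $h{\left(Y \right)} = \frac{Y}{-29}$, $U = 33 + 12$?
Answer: $\frac{2233}{81} \approx 27.568$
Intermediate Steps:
$n{\left(D,E \right)} = 2 D$
$U = 45$
$h{\left(Y \right)} = - \frac{Y}{29}$ ($h{\left(Y \right)} = Y \left(- \frac{1}{29}\right) = - \frac{Y}{29}$)
$P{\left(O \right)} = \frac{45}{O}$
$\frac{1}{h{\left(n{\left(-9,-1 \right)} \right)} + P{\left(-77 \right)}} = \frac{1}{- \frac{2 \left(-9\right)}{29} + \frac{45}{-77}} = \frac{1}{\left(- \frac{1}{29}\right) \left(-18\right) + 45 \left(- \frac{1}{77}\right)} = \frac{1}{\frac{18}{29} - \frac{45}{77}} = \frac{1}{\frac{81}{2233}} = \frac{2233}{81}$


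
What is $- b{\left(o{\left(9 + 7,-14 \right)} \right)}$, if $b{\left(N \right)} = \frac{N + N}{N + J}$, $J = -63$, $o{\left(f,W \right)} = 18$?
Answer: $\frac{4}{5} \approx 0.8$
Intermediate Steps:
$b{\left(N \right)} = \frac{2 N}{-63 + N}$ ($b{\left(N \right)} = \frac{N + N}{N - 63} = \frac{2 N}{-63 + N}$)
$- b{\left(o{\left(9 + 7,-14 \right)} \right)} = - \frac{2 \cdot 18}{-63 + 18} = - \frac{2 \cdot 18}{-45} = - \frac{2 \cdot 18 \left(-1\right)}{45} = \left(-1\right) \left(- \frac{4}{5}\right) = \frac{4}{5}$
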